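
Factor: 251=251^1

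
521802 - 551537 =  - 29735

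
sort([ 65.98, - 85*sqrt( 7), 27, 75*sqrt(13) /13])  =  [ - 85*sqrt(7),75*sqrt (13)/13, 27,65.98] 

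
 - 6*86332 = - 517992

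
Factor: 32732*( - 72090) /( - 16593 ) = 2^3 * 3^3*5^1*7^2*89^1*167^1*5531^( -1) = 786549960/5531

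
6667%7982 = 6667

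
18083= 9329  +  8754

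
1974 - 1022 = 952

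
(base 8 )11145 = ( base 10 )4709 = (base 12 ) 2885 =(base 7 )16505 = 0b1001001100101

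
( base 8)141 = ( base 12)81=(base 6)241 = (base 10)97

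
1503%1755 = 1503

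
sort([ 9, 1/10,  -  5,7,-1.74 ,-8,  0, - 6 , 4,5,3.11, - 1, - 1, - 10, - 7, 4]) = [ - 10,  -  8,-7,- 6, - 5, - 1.74  , - 1, - 1,0,1/10, 3.11,4,4, 5,7,9 ]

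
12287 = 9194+3093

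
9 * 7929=71361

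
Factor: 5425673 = 11^1 *493243^1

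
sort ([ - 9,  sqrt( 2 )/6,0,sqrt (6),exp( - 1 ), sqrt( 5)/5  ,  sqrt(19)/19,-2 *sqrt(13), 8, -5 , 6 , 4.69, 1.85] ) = [ - 9 , - 2 * sqrt( 13 ) ,-5,0, sqrt(19)/19, sqrt( 2)/6,  exp( - 1),sqrt(5) /5, 1.85,sqrt( 6),  4.69 , 6,8]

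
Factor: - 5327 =-7^1*761^1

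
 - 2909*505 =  - 1469045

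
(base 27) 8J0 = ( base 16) 18C9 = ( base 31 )6il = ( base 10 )6345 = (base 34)5GL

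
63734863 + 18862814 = 82597677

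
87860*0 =0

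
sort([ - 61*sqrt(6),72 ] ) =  [-61 *sqrt(6) , 72 ] 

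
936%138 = 108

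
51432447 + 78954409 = 130386856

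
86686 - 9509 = 77177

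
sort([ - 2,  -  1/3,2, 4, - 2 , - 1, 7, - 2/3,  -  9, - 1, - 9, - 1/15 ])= [ - 9, - 9, - 2, - 2, - 1, -1, - 2/3, - 1/3, - 1/15,2,  4 , 7 ] 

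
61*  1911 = 116571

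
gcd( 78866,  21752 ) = 2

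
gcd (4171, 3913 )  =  43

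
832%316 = 200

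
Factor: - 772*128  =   - 98816 = -  2^9 * 193^1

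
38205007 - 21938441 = 16266566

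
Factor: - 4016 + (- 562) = -2^1 * 3^1*7^1*109^1 = - 4578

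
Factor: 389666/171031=2^1*7^(  -  1 )*23^1*43^1 * 53^ ( - 1)*197^1*461^ ( - 1)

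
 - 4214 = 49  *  ( - 86) 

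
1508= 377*4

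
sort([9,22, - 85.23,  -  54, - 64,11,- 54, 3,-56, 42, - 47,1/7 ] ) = [ - 85.23,  -  64,-56, - 54, - 54,-47,1/7,3,9, 11,22,42] 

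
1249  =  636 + 613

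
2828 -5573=-2745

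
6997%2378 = 2241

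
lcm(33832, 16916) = 33832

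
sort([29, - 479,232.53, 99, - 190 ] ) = [ - 479, - 190, 29,99, 232.53] 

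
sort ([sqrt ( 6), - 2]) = [ - 2,  sqrt (6)] 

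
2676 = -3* (-892)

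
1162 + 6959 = 8121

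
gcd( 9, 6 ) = 3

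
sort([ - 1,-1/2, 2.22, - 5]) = [-5, - 1, - 1/2, 2.22]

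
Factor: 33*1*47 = 3^1 *11^1*47^1 =1551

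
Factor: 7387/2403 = 3^( - 3 )*83^1  =  83/27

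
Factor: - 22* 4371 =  - 96162 = - 2^1 * 3^1* 11^1*31^1*47^1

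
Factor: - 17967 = -3^1 * 53^1*113^1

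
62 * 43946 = 2724652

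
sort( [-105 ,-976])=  [ - 976,- 105]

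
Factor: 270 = 2^1*3^3*5^1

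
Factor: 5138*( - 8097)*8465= - 352164197490 = - 2^1*3^1*  5^1*7^1*367^1*1693^1*2699^1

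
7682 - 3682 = 4000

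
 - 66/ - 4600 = 33/2300 = 0.01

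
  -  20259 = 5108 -25367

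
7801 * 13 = 101413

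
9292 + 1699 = 10991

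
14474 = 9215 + 5259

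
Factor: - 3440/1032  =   - 2^1*3^( - 1)*5^1 = -10/3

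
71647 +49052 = 120699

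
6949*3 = 20847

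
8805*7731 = 68071455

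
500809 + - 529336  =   - 28527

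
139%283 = 139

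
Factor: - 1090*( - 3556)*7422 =2^4*3^1*5^1 * 7^1*109^1*127^1*1237^1 = 28767968880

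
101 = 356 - 255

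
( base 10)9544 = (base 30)ai4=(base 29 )ba3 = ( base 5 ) 301134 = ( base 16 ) 2548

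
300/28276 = 75/7069  =  0.01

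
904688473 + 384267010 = 1288955483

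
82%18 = 10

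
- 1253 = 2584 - 3837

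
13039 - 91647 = -78608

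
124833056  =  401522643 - 276689587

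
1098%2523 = 1098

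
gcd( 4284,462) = 42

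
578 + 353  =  931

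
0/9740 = 0 = 0.00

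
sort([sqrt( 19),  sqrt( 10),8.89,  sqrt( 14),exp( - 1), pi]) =[ exp( - 1), pi, sqrt(10), sqrt( 14 ),sqrt(19), 8.89 ]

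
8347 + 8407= 16754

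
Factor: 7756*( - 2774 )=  - 21515144 = - 2^3*7^1*19^1*73^1*277^1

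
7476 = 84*89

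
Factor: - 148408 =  -2^3*13^1* 1427^1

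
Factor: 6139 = 7^1*877^1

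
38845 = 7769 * 5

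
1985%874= 237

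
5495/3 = 5495/3 = 1831.67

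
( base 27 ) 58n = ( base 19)AE8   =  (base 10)3884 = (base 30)49E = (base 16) f2c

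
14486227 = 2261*6407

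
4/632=1/158 = 0.01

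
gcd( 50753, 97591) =1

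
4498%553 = 74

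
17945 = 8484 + 9461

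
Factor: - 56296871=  - 56296871^1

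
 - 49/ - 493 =49/493 = 0.10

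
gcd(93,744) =93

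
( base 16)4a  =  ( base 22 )38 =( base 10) 74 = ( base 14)54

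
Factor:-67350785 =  - 5^1 *23^1*163^1*3593^1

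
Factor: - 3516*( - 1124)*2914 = 2^5*3^1 * 31^1*47^1*281^1*293^1 = 11516081376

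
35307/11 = 35307/11 = 3209.73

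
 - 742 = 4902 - 5644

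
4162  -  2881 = 1281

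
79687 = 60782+18905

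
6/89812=3/44906 = 0.00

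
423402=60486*7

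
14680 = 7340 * 2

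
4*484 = 1936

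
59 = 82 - 23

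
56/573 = 56/573 = 0.10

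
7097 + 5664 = 12761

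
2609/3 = 2609/3 = 869.67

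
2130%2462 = 2130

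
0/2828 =0  =  0.00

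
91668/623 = 147 + 87/623 = 147.14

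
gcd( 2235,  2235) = 2235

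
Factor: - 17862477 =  - 3^1* 733^1*8123^1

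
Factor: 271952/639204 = 2^2*3^( -1 )*23^1* 739^1*53267^ (-1)  =  67988/159801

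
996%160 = 36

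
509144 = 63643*8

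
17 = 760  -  743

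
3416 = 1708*2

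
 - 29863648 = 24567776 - 54431424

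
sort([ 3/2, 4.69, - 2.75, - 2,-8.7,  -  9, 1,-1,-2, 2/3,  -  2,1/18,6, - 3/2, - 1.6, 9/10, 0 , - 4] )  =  [ - 9, - 8.7, - 4,  -  2.75,-2,  -  2, - 2, - 1.6,- 3/2, - 1,0,1/18,  2/3,9/10, 1, 3/2,4.69, 6]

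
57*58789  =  3350973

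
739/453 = 739/453= 1.63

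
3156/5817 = 1052/1939 = 0.54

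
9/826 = 9/826 = 0.01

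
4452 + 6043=10495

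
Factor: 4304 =2^4*269^1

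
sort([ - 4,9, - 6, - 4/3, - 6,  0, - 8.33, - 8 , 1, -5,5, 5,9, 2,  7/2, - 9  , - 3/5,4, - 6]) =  [ -9, - 8.33,  -  8, - 6, - 6, - 6, - 5, - 4, - 4/3, - 3/5,0,1,  2, 7/2,  4,5,5,9,9]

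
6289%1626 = 1411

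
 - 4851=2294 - 7145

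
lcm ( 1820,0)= 0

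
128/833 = 128/833 = 0.15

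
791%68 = 43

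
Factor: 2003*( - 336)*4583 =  - 2^4*3^1*7^1*2003^1*4583^1= - 3084395664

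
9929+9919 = 19848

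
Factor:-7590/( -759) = 2^1*5^1 = 10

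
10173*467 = 4750791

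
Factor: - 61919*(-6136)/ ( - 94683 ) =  - 379934984/94683=-  2^3*3^(-1)*11^1*13^2*37^( - 1 ) * 59^1 * 433^1* 853^(-1 ) 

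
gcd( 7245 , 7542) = 9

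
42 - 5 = 37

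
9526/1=9526= 9526.00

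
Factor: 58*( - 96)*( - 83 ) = 462144 = 2^6*3^1*29^1*83^1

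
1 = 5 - 4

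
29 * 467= 13543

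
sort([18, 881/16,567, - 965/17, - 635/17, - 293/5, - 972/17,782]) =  [ - 293/5, - 972/17, - 965/17, - 635/17, 18,881/16, 567, 782 ]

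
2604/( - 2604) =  -1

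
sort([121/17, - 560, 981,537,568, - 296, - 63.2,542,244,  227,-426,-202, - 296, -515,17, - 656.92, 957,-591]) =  [-656.92,-591,-560, - 515,-426,-296,-296,-202, - 63.2,121/17,17, 227 , 244 , 537,542,568,957, 981 ] 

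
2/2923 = 2/2923  =  0.00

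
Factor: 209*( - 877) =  - 11^1*19^1 *877^1 = - 183293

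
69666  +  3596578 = 3666244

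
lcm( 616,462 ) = 1848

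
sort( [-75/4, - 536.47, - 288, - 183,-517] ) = [ - 536.47, - 517, - 288, - 183, - 75/4]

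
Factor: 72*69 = 2^3*3^3* 23^1 =4968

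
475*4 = 1900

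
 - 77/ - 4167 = 77/4167 = 0.02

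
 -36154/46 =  - 18077/23=- 785.96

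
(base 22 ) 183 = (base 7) 1635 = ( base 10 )663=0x297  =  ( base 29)MP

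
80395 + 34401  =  114796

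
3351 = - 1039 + 4390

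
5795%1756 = 527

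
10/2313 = 10/2313 = 0.00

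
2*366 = 732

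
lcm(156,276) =3588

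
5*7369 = 36845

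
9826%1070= 196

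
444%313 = 131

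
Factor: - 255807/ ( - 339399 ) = 661/877= 661^1 * 877^( - 1) 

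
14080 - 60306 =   -  46226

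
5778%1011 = 723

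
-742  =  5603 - 6345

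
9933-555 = 9378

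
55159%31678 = 23481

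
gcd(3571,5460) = 1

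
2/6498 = 1/3249 = 0.00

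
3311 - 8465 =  - 5154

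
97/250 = 97/250 = 0.39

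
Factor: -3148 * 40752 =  - 128287296= -2^6*3^2 * 283^1 * 787^1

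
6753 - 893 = 5860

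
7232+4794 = 12026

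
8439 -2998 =5441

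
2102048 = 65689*32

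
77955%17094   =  9579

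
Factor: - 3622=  - 2^1*1811^1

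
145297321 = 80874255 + 64423066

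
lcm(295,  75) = 4425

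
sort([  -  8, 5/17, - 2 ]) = [  -  8,  -  2, 5/17 ] 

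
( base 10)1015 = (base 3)1101121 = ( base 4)33313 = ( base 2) 1111110111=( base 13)601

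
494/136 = 247/68= 3.63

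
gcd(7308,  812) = 812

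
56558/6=28279/3= 9426.33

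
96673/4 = 24168 + 1/4 = 24168.25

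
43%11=10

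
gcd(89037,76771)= 1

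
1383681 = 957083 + 426598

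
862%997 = 862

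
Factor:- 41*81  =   - 3^4*41^1=-3321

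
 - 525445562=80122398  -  605567960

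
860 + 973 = 1833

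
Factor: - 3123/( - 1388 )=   2^( - 2 ) * 3^2  =  9/4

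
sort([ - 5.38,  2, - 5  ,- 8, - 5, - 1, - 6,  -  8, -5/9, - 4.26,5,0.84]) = [  -  8,-8, -6, - 5.38, - 5, - 5, - 4.26, - 1, - 5/9,0.84,  2,5]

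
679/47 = 14 + 21/47 = 14.45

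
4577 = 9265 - 4688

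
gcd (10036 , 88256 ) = 4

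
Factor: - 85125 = -3^1*5^3 *227^1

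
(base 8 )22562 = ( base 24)gfa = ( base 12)566A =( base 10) 9586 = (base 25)f8b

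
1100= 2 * 550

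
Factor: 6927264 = 2^5*3^2*67^1*359^1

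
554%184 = 2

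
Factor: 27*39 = 1053 = 3^4*13^1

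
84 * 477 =40068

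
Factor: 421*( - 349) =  - 349^1*421^1 =- 146929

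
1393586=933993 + 459593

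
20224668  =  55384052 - 35159384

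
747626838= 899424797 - 151797959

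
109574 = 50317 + 59257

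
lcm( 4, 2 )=4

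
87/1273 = 87/1273 =0.07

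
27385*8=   219080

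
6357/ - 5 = -6357/5 = -  1271.40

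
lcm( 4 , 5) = 20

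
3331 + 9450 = 12781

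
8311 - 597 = 7714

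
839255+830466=1669721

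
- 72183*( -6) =433098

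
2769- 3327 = - 558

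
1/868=1/868 = 0.00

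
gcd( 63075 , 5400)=75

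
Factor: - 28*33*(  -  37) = 34188 = 2^2*3^1*7^1 * 11^1*37^1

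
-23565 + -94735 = - 118300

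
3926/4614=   1963/2307 = 0.85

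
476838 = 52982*9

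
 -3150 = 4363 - 7513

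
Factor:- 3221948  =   - 2^2*805487^1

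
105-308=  - 203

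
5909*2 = 11818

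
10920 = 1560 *7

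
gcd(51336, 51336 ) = 51336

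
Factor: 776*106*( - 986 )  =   -81104416 = - 2^5 *17^1 * 29^1*53^1*97^1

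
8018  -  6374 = 1644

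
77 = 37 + 40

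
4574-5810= - 1236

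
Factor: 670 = 2^1*5^1*67^1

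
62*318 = 19716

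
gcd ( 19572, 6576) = 12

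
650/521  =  1 + 129/521 = 1.25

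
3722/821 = 3722/821 = 4.53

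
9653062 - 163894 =9489168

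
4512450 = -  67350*( - 67)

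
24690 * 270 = 6666300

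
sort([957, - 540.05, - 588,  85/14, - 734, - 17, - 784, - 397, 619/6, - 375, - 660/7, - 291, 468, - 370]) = [ - 784, - 734, - 588,-540.05, - 397, - 375 , - 370, - 291, - 660/7, - 17,85/14, 619/6, 468,957]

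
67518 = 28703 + 38815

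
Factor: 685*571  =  5^1*137^1*571^1 =391135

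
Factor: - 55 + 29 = -26 = - 2^1*13^1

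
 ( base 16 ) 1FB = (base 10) 507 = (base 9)623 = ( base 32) fr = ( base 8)773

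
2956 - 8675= - 5719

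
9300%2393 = 2121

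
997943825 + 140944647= 1138888472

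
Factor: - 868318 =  - 2^1*11^1*29^1*1361^1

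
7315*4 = 29260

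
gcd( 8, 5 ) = 1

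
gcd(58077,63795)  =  3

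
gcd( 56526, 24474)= 6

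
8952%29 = 20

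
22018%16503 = 5515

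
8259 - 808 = 7451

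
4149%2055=39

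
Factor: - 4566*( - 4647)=21218202 = 2^1*3^2*761^1*1549^1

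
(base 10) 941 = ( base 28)15H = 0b1110101101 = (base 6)4205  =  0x3AD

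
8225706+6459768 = 14685474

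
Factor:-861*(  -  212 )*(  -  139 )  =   - 25371948 = - 2^2*3^1*7^1*41^1*53^1*139^1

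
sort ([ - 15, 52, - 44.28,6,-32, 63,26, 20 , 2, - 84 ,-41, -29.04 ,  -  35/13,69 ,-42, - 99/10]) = [- 84 , - 44.28 , - 42,  -  41, - 32, - 29.04 ,-15,-99/10, - 35/13, 2, 6,20 , 26, 52, 63,69 ] 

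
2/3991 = 2/3991 = 0.00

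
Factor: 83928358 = 2^1 * 19^1*37^1*59693^1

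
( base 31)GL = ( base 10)517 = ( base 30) H7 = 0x205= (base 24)ld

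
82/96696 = 41/48348 = 0.00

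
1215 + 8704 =9919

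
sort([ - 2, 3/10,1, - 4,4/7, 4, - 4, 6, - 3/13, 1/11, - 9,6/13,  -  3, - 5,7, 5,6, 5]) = [ - 9, - 5,-4, -4, - 3,-2, - 3/13, 1/11,3/10, 6/13,4/7, 1, 4,5,5,  6,6, 7]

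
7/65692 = 7/65692 = 0.00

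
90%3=0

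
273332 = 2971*92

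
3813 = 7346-3533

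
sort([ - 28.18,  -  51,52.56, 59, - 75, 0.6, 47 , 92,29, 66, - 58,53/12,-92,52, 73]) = [-92, - 75, - 58,  -  51, - 28.18, 0.6,53/12, 29, 47, 52, 52.56, 59, 66, 73, 92]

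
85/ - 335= - 1  +  50/67=- 0.25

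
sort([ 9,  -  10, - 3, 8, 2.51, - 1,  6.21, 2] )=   [ - 10, - 3, - 1,2, 2.51,  6.21, 8, 9] 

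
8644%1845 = 1264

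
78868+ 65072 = 143940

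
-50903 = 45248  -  96151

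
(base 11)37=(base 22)1i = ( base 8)50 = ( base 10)40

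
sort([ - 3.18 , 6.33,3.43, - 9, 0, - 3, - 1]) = [ - 9, - 3.18, - 3, - 1,0, 3.43 , 6.33]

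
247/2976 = 247/2976 = 0.08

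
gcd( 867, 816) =51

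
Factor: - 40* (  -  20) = 800 = 2^5* 5^2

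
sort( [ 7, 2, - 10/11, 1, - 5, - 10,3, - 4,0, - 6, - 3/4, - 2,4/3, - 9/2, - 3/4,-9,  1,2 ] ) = [-10, - 9, - 6, - 5, - 9/2,-4, - 2, -10/11, - 3/4, - 3/4,0, 1,1, 4/3,2, 2, 3,7] 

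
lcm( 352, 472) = 20768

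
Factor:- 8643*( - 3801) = 3^2*7^1*43^1*67^1*181^1= 32852043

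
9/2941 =9/2941  =  0.00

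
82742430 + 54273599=137016029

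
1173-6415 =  -5242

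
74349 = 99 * 751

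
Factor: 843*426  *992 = 356245056 =2^6*3^2*31^1*71^1*281^1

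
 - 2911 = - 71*41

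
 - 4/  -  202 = 2/101 = 0.02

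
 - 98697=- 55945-42752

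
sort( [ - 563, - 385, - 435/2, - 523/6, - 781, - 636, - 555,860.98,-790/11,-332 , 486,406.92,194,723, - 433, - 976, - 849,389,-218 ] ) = [ - 976, - 849, - 781 , - 636, - 563, - 555, - 433, - 385, - 332, - 218, - 435/2, - 523/6, - 790/11,194,389,406.92,486,  723,860.98] 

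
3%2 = 1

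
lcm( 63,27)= 189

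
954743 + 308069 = 1262812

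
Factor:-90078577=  - 90078577^1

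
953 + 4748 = 5701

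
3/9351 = 1/3117 = 0.00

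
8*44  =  352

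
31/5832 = 31/5832  =  0.01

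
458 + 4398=4856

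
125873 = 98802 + 27071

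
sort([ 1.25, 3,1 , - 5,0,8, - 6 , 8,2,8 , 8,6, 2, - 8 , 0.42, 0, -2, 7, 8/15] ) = [ - 8,-6, - 5,-2,0,0, 0.42, 8/15,1,1.25,  2,2,3,  6,7,  8, 8, 8,8 ]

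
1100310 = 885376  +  214934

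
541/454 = 541/454= 1.19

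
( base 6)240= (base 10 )96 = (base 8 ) 140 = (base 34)2S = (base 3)10120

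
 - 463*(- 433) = 200479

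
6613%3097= 419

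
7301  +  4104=11405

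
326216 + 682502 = 1008718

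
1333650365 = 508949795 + 824700570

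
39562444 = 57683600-18121156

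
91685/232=91685/232  =  395.19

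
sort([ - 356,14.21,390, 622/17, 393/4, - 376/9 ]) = [ - 356, - 376/9, 14.21, 622/17, 393/4 , 390 ] 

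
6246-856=5390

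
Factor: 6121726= 2^1  *13^1*23^1*29^1 * 353^1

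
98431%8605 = 3776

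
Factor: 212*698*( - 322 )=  - 47648272= - 2^4*7^1*23^1*53^1*349^1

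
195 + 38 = 233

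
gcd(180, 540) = 180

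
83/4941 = 83/4941 = 0.02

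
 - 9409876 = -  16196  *581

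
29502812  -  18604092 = 10898720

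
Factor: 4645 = 5^1 * 929^1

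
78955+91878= 170833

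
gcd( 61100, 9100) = 1300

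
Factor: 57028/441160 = 2^( - 1) * 5^( - 1 )*41^( - 1 ) * 53^1 =53/410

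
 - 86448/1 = - 86448= - 86448.00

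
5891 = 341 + 5550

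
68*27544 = 1872992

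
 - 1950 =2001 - 3951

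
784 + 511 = 1295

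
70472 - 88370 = -17898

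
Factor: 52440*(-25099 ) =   -  2^3 * 3^1 * 5^1*19^2*23^1 * 1321^1 = -1316191560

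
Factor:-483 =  -3^1*7^1*23^1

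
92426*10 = 924260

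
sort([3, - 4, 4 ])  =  [- 4, 3,4 ]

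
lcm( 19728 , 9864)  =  19728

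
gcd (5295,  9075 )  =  15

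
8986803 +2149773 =11136576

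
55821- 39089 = 16732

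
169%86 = 83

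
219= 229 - 10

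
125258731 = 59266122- - 65992609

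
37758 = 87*434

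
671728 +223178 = 894906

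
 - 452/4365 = -452/4365 =-0.10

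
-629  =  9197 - 9826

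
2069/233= 8 + 205/233 = 8.88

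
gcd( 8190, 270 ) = 90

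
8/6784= 1/848 = 0.00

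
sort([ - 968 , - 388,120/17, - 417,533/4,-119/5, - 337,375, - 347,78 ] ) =[- 968, - 417,-388, - 347, - 337, - 119/5, 120/17,78,  533/4, 375 ]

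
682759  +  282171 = 964930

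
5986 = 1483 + 4503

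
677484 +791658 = 1469142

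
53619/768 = 17873/256= 69.82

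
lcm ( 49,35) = 245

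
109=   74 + 35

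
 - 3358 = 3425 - 6783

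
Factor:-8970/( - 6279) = 2^1*5^1 * 7^( - 1 ) =10/7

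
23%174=23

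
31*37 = 1147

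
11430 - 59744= - 48314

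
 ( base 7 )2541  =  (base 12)680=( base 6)4240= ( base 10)960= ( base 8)1700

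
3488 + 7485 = 10973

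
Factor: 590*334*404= 79612240 =2^4*5^1*59^1*101^1*167^1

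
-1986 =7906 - 9892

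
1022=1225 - 203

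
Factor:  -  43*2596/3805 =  - 2^2*5^( - 1)*11^1*43^1 * 59^1*761^( - 1 )= -111628/3805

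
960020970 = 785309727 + 174711243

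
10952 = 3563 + 7389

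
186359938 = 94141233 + 92218705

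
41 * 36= 1476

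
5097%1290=1227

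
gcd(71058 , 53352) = 78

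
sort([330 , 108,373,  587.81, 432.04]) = [ 108, 330, 373,432.04, 587.81]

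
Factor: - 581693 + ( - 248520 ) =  - 107^1 * 7759^1 = - 830213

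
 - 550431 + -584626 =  - 1135057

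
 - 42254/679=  - 42254/679 = - 62.23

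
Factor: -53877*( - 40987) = 2208256599=3^1 * 17^1*2411^1*17959^1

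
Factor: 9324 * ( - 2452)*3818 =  - 87288826464=- 2^5*3^2*7^1*23^1 * 37^1 * 83^1*613^1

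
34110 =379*90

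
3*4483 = 13449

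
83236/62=41618/31 =1342.52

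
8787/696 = 12 +5/8 = 12.62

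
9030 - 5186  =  3844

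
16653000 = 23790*700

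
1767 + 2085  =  3852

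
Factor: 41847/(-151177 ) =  - 111/401 = - 3^1*37^1*401^( - 1 )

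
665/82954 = 35/4366 = 0.01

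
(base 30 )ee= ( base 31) e0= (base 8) 662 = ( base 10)434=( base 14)230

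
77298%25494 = 816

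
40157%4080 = 3437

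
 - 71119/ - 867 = 71119/867=82.03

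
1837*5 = 9185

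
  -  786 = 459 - 1245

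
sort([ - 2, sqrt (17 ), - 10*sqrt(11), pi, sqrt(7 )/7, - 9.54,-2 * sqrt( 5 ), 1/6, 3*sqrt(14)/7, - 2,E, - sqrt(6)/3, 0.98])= [ - 10 * sqrt(11), - 9.54 , - 2*sqrt( 5 ),- 2, - 2, - sqrt( 6)/3, 1/6,sqrt(7)/7,0.98 , 3*sqrt(14)/7,E, pi,sqrt( 17) ] 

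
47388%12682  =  9342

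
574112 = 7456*77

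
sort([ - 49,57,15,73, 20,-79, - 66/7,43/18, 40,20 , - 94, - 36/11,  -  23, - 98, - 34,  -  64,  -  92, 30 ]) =[ - 98, - 94,  -  92, - 79,-64, - 49, - 34  , - 23, - 66/7, - 36/11,43/18, 15,  20,20,30, 40,57, 73 ] 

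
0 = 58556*0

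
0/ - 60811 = 0/1 = - 0.00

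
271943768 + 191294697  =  463238465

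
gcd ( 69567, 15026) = 1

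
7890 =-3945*(-2) 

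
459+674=1133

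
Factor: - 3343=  - 3343^1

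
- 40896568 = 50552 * (-809 ) 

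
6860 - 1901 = 4959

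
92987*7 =650909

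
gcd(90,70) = 10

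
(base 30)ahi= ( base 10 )9528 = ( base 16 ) 2538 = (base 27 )D1O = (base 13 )444c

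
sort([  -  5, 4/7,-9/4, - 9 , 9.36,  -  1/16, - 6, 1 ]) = [ - 9,-6,-5, - 9/4, -1/16, 4/7, 1, 9.36 ]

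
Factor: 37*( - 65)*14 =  - 33670  =  -  2^1*5^1*7^1*13^1*37^1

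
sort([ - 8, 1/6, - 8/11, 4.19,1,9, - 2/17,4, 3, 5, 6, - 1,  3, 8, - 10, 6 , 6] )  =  [ - 10,- 8,-1 , - 8/11, - 2/17, 1/6,1, 3, 3, 4, 4.19,5,6 , 6 , 6, 8, 9]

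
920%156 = 140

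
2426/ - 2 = -1213/1 = - 1213.00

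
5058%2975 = 2083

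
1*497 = 497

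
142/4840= 71/2420 = 0.03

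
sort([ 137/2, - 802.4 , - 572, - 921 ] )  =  [-921, - 802.4,  -  572,  137/2] 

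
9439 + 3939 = 13378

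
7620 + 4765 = 12385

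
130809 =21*6229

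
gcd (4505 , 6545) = 85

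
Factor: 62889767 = 79^1 *281^1 * 2833^1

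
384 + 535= 919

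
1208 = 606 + 602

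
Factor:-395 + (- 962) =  -23^1*59^1 =-1357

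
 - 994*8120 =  - 8071280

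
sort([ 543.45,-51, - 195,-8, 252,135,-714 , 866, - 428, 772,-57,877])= [-714, - 428 , - 195,-57, - 51, - 8,  135 , 252, 543.45, 772, 866,877] 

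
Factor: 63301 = 7^1*9043^1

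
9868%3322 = 3224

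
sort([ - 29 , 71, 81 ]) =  [ - 29,  71,81 ] 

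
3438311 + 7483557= 10921868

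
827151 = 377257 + 449894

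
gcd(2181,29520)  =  3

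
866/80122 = 433/40061 = 0.01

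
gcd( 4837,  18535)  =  1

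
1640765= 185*8869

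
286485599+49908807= 336394406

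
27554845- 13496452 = 14058393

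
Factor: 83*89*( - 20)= - 147740 = -  2^2*5^1*83^1 * 89^1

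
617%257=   103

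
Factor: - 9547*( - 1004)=9585188 = 2^2 *251^1*9547^1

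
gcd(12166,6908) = 22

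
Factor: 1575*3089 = 3^2*5^2 * 7^1*3089^1 = 4865175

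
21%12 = 9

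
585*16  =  9360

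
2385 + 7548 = 9933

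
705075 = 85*8295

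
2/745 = 2/745 = 0.00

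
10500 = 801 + 9699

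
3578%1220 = 1138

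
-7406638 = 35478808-42885446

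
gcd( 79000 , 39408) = 8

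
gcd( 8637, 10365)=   3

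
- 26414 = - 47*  562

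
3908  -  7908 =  - 4000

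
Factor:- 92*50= - 2^3*5^2*23^1 = - 4600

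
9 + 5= 14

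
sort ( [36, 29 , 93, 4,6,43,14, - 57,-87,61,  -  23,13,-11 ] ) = [ - 87, - 57,  -  23, - 11, 4, 6,  13, 14, 29,36,43,61,93]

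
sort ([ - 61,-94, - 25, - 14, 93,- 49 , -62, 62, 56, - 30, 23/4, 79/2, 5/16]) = [ - 94,-62,-61,-49, - 30, - 25 ,-14, 5/16,23/4, 79/2,56, 62,  93]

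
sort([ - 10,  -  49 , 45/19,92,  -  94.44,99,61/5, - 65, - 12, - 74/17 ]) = [ - 94.44, - 65,  -  49,  -  12,-10,-74/17,45/19,  61/5,92,99 ]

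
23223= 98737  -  75514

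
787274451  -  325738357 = 461536094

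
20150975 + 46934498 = 67085473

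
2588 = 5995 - 3407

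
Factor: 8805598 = 2^1 * 4402799^1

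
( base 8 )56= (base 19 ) 28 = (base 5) 141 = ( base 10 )46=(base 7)64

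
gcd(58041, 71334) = 9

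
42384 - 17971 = 24413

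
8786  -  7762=1024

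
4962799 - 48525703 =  - 43562904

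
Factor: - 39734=-2^1 * 19867^1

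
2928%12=0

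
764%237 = 53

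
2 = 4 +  - 2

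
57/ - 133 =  - 3/7 = - 0.43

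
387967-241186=146781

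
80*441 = 35280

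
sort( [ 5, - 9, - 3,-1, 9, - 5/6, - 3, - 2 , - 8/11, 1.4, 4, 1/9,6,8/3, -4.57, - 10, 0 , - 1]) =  [ - 10, - 9, - 4.57, - 3, - 3, - 2,-1 , - 1, - 5/6,-8/11, 0,  1/9, 1.4, 8/3,4 , 5,6, 9 ] 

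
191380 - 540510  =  -349130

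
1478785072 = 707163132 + 771621940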